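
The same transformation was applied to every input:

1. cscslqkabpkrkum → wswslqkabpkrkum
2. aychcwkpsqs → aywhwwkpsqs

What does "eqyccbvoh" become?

Looking at the pairs, the operation is to replace every "c" with "w".
"eqyccbvoh" → "eqywwbvoh".

eqywwbvoh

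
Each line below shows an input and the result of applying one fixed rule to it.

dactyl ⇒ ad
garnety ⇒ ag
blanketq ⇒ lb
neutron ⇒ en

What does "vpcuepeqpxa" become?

pv

What's happening: swap each adjacent pair of characters (1↔2, 3↔4, ...), then keep only the first 2 characters.
Working it through for "vpcuepeqpxa": intermediate "pvucpeqexpa", final "pv".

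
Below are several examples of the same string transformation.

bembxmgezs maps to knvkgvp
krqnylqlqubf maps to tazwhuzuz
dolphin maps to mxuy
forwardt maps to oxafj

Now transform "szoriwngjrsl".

Rule — shift every letter 9 places forward in the alphabet (wrapping around), then delete the last 3 characters.
So "szoriwngjrsl" becomes "bixarfwps".

bixarfwps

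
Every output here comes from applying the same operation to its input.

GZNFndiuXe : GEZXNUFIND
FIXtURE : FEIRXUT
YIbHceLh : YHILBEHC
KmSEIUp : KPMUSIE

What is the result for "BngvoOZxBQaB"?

In each case the input is transformed by: take characters alternately from the front and the back (1st, last, 2nd, 2nd-last, ...), then convert every letter to uppercase.
Applying both steps to "BngvoOZxBQaB": "BBnagQvBoxOZ", then "BBNAGQVBOXOZ".

BBNAGQVBOXOZ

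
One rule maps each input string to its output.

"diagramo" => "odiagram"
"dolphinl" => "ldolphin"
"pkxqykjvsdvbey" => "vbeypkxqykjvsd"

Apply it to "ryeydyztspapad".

apadryeydyztsp

The pattern: swap the front and back halves of the string, then move the first 3 characters to the end (rotate left by 3).
Working it through for "ryeydyztspapad": intermediate "tspapadryeydyz", final "apadryeydyztsp".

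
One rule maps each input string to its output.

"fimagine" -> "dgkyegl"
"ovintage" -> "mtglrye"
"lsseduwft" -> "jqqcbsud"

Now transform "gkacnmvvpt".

Each output is the input with this applied: delete the last character, then shift every letter 2 places backward in the alphabet (wrapping around).
"gkacnmvvpt" → "gkacnmvvp" → "eiyalkttn".

eiyalkttn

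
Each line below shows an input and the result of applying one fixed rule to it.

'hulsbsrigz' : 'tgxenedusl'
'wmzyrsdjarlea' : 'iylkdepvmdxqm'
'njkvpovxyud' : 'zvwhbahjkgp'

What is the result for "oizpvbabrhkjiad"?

aulbhnmndtwvump

The transformation: shift every letter 12 places forward in the alphabet (wrapping around).
On "oizpvbabrhkjiad" that produces "aulbhnmndtwvump".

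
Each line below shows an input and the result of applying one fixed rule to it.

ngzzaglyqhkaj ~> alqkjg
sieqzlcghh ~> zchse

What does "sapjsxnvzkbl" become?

snzbsp

Each output is the input with this applied: move the first 3 characters to the end (rotate left by 3), then keep every other character starting from the second (positions 2nd, 4th, 6th, ...).
Starting from "sapjsxnvzkbl": after the first operation, "jsxnvzkblsap"; after the second, "snzbsp".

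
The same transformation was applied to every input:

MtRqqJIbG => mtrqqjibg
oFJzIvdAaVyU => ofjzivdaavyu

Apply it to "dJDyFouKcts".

What's happening: convert every letter to lowercase.
For "dJDyFouKcts" the result is "djdyfoukcts".

djdyfoukcts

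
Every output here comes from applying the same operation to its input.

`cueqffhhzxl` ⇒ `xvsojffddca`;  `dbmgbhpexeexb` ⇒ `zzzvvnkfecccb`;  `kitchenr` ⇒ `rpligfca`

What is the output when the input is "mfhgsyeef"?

wqkfeddcc

The pattern: shift every letter 2 places backward in the alphabet (wrapping around), then sort the characters into reverse alphabetical order.
Starting from "mfhgsyeef": after the first operation, "kdfeqwccd"; after the second, "wqkfeddcc".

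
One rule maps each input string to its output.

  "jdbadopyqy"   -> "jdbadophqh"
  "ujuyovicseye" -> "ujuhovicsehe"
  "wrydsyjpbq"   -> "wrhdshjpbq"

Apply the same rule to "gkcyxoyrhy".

gkchxohrhh

What's happening: replace every "y" with "h".
For "gkcyxoyrhy" the result is "gkchxohrhh".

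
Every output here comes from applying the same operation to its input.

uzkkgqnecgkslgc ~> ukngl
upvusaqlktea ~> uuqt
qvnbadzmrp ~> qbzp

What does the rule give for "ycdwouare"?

ywa

The transformation: keep one character in every 3, starting at position 1 (positions 1st, 4th, 7th, ...).
Doing the same to "ycdwouare": "ywa".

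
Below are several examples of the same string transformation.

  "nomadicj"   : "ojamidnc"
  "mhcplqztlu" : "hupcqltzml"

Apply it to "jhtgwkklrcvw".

The rule is to swap the first and last characters, then swap each adjacent pair of characters (1↔2, 3↔4, ...).
On "jhtgwkklrcvw": the first step gives "whtgwkklrcvj", and the second then gives "hwgtkwlkcrjv".
(Check on "mhcplqztlu": → "uhcplqztlm" → "hupcqltzml" ✓)

hwgtkwlkcrjv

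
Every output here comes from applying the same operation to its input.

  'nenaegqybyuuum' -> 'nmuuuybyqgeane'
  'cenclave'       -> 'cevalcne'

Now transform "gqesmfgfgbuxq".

The transformation: move the first character to the end, then reverse the string.
Starting from "gqesmfgfgbuxq": after the first operation, "qesmfgfgbuxqg"; after the second, "gqxubgfgfmseq".

gqxubgfgfmseq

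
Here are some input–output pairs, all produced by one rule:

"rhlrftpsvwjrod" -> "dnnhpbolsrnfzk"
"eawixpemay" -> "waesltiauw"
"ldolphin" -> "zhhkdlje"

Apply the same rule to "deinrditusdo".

What's happening: shift every letter 4 places backward in the alphabet (wrapping around), then swap each adjacent pair of characters (1↔2, 3↔4, ...).
On "deinrditusdo": the first step gives "zaejnzepqozk", and the second then gives "azjeznpeoqkz".

azjeznpeoqkz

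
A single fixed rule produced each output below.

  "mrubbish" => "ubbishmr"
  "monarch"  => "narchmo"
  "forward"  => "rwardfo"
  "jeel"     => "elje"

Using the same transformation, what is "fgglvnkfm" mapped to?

The transformation: move the first 2 characters to the end (rotate left by 2).
For "fgglvnkfm" the result is "glvnkfmfg".

glvnkfmfg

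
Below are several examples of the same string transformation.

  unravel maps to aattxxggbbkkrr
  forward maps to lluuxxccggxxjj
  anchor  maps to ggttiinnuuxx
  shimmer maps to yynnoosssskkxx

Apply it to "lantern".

rrggttzzkkxxtt

The rule is to double every character, then shift every letter 6 places forward in the alphabet (wrapping around).
Working it through for "lantern": intermediate "llaanntteerrnn", final "rrggttzzkkxxtt".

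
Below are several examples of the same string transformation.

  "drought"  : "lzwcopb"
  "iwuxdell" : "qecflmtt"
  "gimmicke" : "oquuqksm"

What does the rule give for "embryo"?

Each output is the input with this applied: shift every letter 8 places forward in the alphabet (wrapping around).
Applying that to "embryo" gives "mujzgw".

mujzgw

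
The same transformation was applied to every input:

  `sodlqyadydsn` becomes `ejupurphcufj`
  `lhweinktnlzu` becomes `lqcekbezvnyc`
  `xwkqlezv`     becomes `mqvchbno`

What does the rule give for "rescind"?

The transformation: reverse the string, then shift every letter 9 places backward in the alphabet (wrapping around).
Doing the same to "rescind": "ueztjvi".
(Check on "lhweinktnlzu": → "uzlntkniewhl" → "lqcekbezvnyc" ✓)

ueztjvi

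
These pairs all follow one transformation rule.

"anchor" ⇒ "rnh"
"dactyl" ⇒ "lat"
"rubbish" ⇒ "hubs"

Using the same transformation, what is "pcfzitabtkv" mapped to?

The transformation: move the last character to the front, then keep every other character starting from the first (positions 1st, 3rd, 5th, ...).
On "pcfzitabtkv" that produces "vcztbk".

vcztbk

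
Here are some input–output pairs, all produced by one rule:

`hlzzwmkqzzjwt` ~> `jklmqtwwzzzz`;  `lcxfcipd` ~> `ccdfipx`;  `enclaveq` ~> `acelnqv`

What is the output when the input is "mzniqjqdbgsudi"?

bddgiijnqqsuz

Rule — delete the first character, then sort the characters into alphabetical order.
Working it through for "mzniqjqdbgsudi": intermediate "zniqjqdbgsudi", final "bddgiijnqqsuz".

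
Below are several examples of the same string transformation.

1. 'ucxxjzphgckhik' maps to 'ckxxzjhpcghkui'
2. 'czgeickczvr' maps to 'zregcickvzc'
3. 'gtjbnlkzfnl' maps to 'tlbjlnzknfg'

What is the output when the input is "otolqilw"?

What's happening: swap the first and last characters, then swap each adjacent pair of characters (1↔2, 3↔4, ...).
Working it through for "otolqilw": intermediate "wtolqilo", final "twloiqol".
(Check on "gtjbnlkzfnl": → "ltjbnlkzfng" → "tlbjlnzknfg" ✓)

twloiqol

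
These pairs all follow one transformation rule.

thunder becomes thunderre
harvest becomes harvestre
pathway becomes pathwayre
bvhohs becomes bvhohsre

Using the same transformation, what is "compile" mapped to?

compilere

Looking at the pairs, the operation is to append "re".
For "compile" the result is "compilere".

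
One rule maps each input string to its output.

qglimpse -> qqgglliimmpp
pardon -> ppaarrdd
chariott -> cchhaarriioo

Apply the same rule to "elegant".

eelleeggaa

The transformation: delete the last 2 characters, then double every character.
For "elegant", step one produces "elega"; step two turns that into "eelleeggaa".
(Check on "pardon": → "pard" → "ppaarrdd" ✓)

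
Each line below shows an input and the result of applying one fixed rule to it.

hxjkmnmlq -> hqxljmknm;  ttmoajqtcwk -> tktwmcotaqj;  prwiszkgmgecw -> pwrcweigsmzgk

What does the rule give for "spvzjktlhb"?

Each output is the input with this applied: take characters alternately from the front and the back (1st, last, 2nd, 2nd-last, ...).
On "spvzjktlhb" that produces "sbphvlztjk".

sbphvlztjk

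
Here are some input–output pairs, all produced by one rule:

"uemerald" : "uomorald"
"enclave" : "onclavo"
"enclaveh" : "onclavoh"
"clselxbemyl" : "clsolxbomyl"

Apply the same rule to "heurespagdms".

hourospagdms

The pattern: replace every "e" with "o".
So "heurespagdms" becomes "hourospagdms".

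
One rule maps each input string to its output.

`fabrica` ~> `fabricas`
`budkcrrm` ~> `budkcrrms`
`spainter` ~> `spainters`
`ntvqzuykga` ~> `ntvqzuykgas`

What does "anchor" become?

In each case the input is transformed by: append "s".
Applying that to "anchor" gives "anchors".

anchors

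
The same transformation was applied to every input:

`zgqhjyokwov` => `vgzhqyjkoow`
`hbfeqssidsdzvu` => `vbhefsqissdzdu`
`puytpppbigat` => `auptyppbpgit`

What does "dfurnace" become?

Looking at the pairs, the operation is to swap each adjacent pair of characters (1↔2, 3↔4, ...), then move the last character to the front.
On "dfurnace": the first step gives "fdruanec", and the second then gives "cfdruane".

cfdruane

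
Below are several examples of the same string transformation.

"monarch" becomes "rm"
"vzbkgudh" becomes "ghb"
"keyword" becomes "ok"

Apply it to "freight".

The pattern: move the first 3 characters to the end (rotate left by 3), then keep one character in every 3, starting at position 2 (positions 2nd, 5th, 8th, ...).
"freight" → "ightfre" → "gf".

gf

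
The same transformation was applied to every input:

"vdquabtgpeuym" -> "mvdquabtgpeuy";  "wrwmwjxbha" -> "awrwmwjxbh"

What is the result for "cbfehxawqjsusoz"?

zcbfehxawqjsuso

Looking at the pairs, the operation is to move the last character to the front.
Applying that to "cbfehxawqjsusoz" gives "zcbfehxawqjsuso".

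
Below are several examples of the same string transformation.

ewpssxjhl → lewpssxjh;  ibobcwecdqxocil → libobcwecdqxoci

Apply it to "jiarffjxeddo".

ojiarffjxedd

What's happening: move the last character to the front.
"jiarffjxeddo" → "ojiarffjxedd".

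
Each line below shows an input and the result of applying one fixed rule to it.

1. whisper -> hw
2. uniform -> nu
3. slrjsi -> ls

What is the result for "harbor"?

ah

Looking at the pairs, the operation is to swap each adjacent pair of characters (1↔2, 3↔4, ...), then keep only the first 2 characters.
Starting from "harbor": after the first operation, "ahbrro"; after the second, "ah".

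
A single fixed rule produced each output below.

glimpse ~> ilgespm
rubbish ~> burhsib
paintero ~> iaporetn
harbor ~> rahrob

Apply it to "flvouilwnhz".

vlfzhnwliuo

Each output is the input with this applied: reverse the string, then move the last 3 characters to the front (rotate right by 3).
Working it through for "flvouilwnhz": intermediate "zhnwliuovlf", final "vlfzhnwliuo".
(Check on "harbor": → "robrah" → "rahrob" ✓)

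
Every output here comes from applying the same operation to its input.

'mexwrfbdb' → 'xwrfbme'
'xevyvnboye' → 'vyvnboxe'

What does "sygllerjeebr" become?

In each case the input is transformed by: delete the last 2 characters, then move the first 2 characters to the end (rotate left by 2).
Applying both steps to "sygllerjeebr": "sygllerjee", then "gllerjeesy".

gllerjeesy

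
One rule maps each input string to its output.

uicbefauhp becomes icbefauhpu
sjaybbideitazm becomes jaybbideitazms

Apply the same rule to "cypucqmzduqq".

ypucqmzduqqc

Each output is the input with this applied: move the first character to the end.
Applying that to "cypucqmzduqq" gives "ypucqmzduqqc".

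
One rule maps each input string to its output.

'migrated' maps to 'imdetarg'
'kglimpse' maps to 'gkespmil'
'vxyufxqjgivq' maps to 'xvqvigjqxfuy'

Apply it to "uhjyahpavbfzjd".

hudjzfbvaphayj

The pattern: reverse the string, then move the last 2 characters to the front (rotate right by 2).
Working it through for "uhjyahpavbfzjd": intermediate "djzfbvaphayjhu", final "hudjzfbvaphayj".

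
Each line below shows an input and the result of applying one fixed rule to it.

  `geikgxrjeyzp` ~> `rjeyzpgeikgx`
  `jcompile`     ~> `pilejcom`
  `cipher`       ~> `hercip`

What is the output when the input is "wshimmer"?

Rule — swap the front and back halves of the string.
"wshimmer" → "mmerwshi".

mmerwshi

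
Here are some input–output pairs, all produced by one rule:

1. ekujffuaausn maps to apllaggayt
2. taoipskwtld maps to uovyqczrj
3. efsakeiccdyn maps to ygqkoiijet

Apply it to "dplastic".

Rule — shift every letter 6 places forward in the alphabet (wrapping around), then delete the first 2 characters.
Doing the same to "dplastic": "rgyzoi".
(Check on "taoipskwtld": → "zguovyqczrj" → "uovyqczrj" ✓)

rgyzoi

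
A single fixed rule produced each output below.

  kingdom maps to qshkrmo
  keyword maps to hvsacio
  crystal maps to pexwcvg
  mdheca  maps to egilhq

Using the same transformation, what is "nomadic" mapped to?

In each case the input is transformed by: reverse the string, then shift every letter 4 places forward in the alphabet (wrapping around).
For "nomadic", step one produces "cidamon"; step two turns that into "gmheqsr".

gmheqsr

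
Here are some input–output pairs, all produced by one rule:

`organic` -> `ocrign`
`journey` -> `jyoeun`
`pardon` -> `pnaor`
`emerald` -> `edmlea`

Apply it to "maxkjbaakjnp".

The transformation: take characters alternately from the front and the back (1st, last, 2nd, 2nd-last, ...), then delete the last character.
For "maxkjbaakjnp" the result is "mpanxjkkjab".

mpanxjkkjab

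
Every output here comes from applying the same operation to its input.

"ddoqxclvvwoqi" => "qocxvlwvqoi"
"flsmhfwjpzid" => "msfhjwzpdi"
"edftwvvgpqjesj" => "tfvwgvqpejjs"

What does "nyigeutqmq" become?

giueqtqm

The rule is to swap each adjacent pair of characters (1↔2, 3↔4, ...), then delete the first 2 characters.
So "nyigeutqmq" becomes "giueqtqm".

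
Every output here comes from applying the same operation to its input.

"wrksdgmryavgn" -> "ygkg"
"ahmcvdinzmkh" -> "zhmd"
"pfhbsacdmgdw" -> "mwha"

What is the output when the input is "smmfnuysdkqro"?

drmu

Each output is the input with this applied: keep one character in every 3, starting at position 3 (positions 3rd, 6th, 9th, ...), then move the first 2 characters to the end (rotate left by 2).
Applying both steps to "smmfnuysdkqro": "mudr", then "drmu".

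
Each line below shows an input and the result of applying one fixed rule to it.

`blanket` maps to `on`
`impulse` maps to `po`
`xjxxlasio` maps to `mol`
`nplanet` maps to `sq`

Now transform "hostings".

In each case the input is transformed by: shift every letter 3 places forward in the alphabet (wrapping around), then keep one character in every 3, starting at position 2 (positions 2nd, 5th, 8th, ...).
Applying both steps to "hostings": "krvwlqjv", then "rlv".

rlv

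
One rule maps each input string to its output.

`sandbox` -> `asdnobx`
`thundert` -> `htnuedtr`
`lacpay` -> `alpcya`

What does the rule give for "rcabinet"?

crbanite

The transformation: swap each adjacent pair of characters (1↔2, 3↔4, ...).
For "rcabinet" the result is "crbanite".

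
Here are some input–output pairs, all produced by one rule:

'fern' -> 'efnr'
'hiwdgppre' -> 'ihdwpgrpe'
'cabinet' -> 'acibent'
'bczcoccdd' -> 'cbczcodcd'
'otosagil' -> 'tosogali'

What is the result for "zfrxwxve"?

fzxrxwev

The pattern: swap each adjacent pair of characters (1↔2, 3↔4, ...).
Applying that to "zfrxwxve" gives "fzxrxwev".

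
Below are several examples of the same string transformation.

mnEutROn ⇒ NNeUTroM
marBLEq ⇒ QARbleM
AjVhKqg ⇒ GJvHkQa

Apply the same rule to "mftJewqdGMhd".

The transformation: flip the case of every letter, then swap the first and last characters.
Doing the same to "mftJewqdGMhd": "DFTjEWQDgmHM".
(Check on "mnEutROn": → "MNeUTroN" → "NNeUTroM" ✓)

DFTjEWQDgmHM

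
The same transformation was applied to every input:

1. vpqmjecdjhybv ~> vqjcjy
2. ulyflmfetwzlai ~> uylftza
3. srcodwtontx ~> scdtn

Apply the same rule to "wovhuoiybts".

Looking at the pairs, the operation is to move the last character to the front, then keep every other character starting from the second (positions 2nd, 4th, 6th, ...).
Working it through for "wovhuoiybts": intermediate "swovhuoiybt", final "wvuib".
(Check on "ulyflmfetwzlai": → "iulyflmfetwzla" → "uylftza" ✓)

wvuib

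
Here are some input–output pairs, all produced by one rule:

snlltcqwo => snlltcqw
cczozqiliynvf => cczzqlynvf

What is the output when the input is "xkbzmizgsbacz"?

xkbzmzgsbcz

Each output is the input with this applied: remove every vowel.
So "xkbzmizgsbacz" becomes "xkbzmzgsbcz".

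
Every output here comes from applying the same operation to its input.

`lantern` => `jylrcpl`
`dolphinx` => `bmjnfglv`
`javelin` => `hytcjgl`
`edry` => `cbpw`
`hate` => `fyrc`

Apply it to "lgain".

jeygl

Looking at the pairs, the operation is to shift every letter 2 places backward in the alphabet (wrapping around).
On "lgain" that produces "jeygl".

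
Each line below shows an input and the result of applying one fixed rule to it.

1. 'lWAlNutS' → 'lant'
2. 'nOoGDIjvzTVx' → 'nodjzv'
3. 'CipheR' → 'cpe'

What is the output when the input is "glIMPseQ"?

gipe

What's happening: keep every other character starting from the first (positions 1st, 3rd, 5th, ...), then convert every letter to lowercase.
For "glIMPseQ", step one produces "gIPe"; step two turns that into "gipe".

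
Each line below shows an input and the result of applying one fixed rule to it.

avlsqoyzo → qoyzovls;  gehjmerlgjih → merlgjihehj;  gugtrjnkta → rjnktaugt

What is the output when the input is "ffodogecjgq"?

Rule — delete the first character, then move the first 3 characters to the end (rotate left by 3).
For "ffodogecjgq", step one produces "fodogecjgq"; step two turns that into "ogecjgqfod".

ogecjgqfod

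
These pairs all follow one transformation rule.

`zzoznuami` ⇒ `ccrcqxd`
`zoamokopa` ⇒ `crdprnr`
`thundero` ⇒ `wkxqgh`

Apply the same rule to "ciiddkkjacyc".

fllggnnmdf

The transformation: shift every letter 3 places forward in the alphabet (wrapping around), then delete the last 2 characters.
Applying both steps to "ciiddkkjacyc": "fllggnnmdfbf", then "fllggnnmdf".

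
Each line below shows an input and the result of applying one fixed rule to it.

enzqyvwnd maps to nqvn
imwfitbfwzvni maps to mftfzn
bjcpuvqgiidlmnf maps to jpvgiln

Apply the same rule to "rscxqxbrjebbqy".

Each output is the input with this applied: keep every other character starting from the second (positions 2nd, 4th, 6th, ...).
So "rscxqxbrjebbqy" becomes "sxxreby".

sxxreby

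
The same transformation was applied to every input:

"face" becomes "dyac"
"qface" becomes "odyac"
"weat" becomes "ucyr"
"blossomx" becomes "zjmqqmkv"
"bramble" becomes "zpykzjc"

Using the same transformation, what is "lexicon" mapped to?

Looking at the pairs, the operation is to shift every letter 2 places backward in the alphabet (wrapping around).
So "lexicon" becomes "jcvgaml".

jcvgaml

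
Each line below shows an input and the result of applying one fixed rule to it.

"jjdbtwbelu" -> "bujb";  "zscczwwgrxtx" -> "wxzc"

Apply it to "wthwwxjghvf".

jvww

Each output is the input with this applied: keep one character in every 3, starting at position 1 (positions 1st, 4th, 7th, ...), then swap the front and back halves of the string.
Starting from "wthwwxjghvf": after the first operation, "wwjv"; after the second, "jvww".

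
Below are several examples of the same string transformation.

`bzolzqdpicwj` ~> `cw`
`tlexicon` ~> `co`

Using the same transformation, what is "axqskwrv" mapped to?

wr

Each output is the input with this applied: move the last 3 characters to the front (rotate right by 3), then keep only the first 2 characters.
Applying both steps to "axqskwrv": "wrvaxqsk", then "wr".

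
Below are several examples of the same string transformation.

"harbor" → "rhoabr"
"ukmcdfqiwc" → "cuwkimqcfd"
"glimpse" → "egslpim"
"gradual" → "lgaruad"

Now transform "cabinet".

Looking at the pairs, the operation is to reverse the string, then take characters alternately from the front and the back (1st, last, 2nd, 2nd-last, ...).
Working it through for "cabinet": intermediate "tenibac", final "tceanbi".

tceanbi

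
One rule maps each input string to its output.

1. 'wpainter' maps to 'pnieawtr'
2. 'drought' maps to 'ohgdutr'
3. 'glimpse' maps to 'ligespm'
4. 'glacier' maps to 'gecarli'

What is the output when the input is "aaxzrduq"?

Rule — sort the characters into reverse alphabetical order, then move the first 3 characters to the end (rotate left by 3).
On "aaxzrduq": the first step gives "zxurqdaa", and the second then gives "rqdaazxu".

rqdaazxu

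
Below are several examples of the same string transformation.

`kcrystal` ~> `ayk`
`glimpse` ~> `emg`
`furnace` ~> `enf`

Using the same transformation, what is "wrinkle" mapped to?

enw

The transformation: keep one character in every 3, starting at position 1 (positions 1st, 4th, 7th, ...), then reverse the string.
"wrinkle" → "wne" → "enw".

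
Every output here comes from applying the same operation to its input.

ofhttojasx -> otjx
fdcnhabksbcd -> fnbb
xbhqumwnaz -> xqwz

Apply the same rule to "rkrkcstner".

Rule — keep one character in every 3, starting at position 1 (positions 1st, 4th, 7th, ...).
Applying that to "rkrkcstner" gives "rktr".

rktr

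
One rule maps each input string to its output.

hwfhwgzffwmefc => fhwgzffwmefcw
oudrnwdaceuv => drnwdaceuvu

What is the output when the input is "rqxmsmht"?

xmsmhtq

What's happening: delete the first character, then move the first character to the end.
So "rqxmsmht" becomes "xmsmhtq".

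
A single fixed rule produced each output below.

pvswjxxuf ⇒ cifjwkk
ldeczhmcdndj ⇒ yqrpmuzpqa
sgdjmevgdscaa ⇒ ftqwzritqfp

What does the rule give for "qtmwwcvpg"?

dgzjjpi

The rule is to shift every letter 13 places forward in the alphabet (wrapping around) — i.e. ROT13, then delete the last 2 characters.
Starting from "qtmwwcvpg": after the first operation, "dgzjjpict"; after the second, "dgzjjpi".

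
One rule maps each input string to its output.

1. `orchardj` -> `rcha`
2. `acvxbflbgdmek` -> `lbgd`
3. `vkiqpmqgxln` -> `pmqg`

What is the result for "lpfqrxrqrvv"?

The rule is to move the last 3 characters to the front (rotate right by 3), then keep only the last 4 characters.
Working it through for "lpfqrxrqrvv": intermediate "rvvlpfqrxrq", final "rxrq".

rxrq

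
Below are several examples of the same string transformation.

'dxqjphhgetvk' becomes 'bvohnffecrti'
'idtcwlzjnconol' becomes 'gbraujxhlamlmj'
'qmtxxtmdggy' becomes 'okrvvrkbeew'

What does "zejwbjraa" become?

xchuzhpyy

The transformation: shift every letter 2 places backward in the alphabet (wrapping around).
"zejwbjraa" → "xchuzhpyy".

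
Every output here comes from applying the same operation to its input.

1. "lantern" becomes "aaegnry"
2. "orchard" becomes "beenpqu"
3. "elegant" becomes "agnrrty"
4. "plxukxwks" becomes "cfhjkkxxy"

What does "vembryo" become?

beilorz

The pattern: shift every letter 13 places forward in the alphabet (wrapping around) — i.e. ROT13, then sort the characters into alphabetical order.
"vembryo" → "irzoelb" → "beilorz".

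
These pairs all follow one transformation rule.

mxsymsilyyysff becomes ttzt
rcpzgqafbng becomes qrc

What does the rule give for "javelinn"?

wj

The rule is to shift every letter 1 place forward in the alphabet (wrapping around), then keep one character in every 3, starting at position 3 (positions 3rd, 6th, 9th, ...).
On "javelinn": the first step gives "kbwfmjoo", and the second then gives "wj".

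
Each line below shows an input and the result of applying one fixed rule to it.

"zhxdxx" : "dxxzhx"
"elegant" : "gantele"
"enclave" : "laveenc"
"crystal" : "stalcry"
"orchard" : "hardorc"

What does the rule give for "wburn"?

The transformation: move the first 3 characters to the end (rotate left by 3).
For "wburn" the result is "rnwbu".

rnwbu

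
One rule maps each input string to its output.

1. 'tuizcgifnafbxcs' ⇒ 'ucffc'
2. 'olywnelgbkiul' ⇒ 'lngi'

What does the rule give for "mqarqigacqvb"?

The pattern: keep one character in every 3, starting at position 2 (positions 2nd, 5th, 8th, ...).
Doing the same to "mqarqigacqvb": "qqav".

qqav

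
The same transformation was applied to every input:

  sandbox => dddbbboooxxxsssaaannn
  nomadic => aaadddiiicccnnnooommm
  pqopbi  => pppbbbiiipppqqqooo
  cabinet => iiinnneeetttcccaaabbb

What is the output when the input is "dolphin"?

The pattern: move the first 3 characters to the end (rotate left by 3), then repeat every character 3 times.
"dolphin" → "phindol" → "ppphhhiiinnndddooolll".
(Check on "cabinet": → "inetcab" → "iiinnneeetttcccaaabbb" ✓)

ppphhhiiinnndddooolll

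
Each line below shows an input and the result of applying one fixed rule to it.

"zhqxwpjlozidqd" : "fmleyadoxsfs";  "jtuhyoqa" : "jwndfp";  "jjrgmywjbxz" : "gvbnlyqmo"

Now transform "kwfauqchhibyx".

upjfrwwxqnm

The rule is to shift every letter 11 places backward in the alphabet (wrapping around), then delete the first 2 characters.
For "kwfauqchhibyx", step one produces "zlupjfrwwxqnm"; step two turns that into "upjfrwwxqnm".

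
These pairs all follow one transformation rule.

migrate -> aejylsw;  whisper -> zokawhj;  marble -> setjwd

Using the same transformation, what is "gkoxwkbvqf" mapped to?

cypgcontxi

Rule — swap each adjacent pair of characters (1↔2, 3↔4, ...), then shift every letter 8 places backward in the alphabet (wrapping around).
Starting from "gkoxwkbvqf": after the first operation, "kgxokwvbfq"; after the second, "cypgcontxi".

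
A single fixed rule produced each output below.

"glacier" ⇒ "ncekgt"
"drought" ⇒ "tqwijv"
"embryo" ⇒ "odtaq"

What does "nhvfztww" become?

jxhbvyy

Looking at the pairs, the operation is to shift every letter 2 places forward in the alphabet (wrapping around), then delete the first character.
Applying both steps to "nhvfztww": "pjxhbvyy", then "jxhbvyy".
(Check on "drought": → "ftqwijv" → "tqwijv" ✓)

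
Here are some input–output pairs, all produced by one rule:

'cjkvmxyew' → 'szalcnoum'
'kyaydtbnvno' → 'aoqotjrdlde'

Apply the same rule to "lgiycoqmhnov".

Looking at the pairs, the operation is to shift every letter 10 places backward in the alphabet (wrapping around).
So "lgiycoqmhnov" becomes "bwyosegcxdel".

bwyosegcxdel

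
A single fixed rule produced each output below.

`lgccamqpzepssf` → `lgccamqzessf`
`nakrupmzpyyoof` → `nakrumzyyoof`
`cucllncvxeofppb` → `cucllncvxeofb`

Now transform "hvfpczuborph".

Looking at the pairs, the operation is to remove every "p".
So "hvfpczuborph" becomes "hvfczuborh".

hvfczuborh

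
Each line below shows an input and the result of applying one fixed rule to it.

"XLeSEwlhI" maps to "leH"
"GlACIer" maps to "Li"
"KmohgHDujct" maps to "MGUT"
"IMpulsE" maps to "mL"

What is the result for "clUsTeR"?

What's happening: flip the case of every letter, then keep one character in every 3, starting at position 2 (positions 2nd, 5th, 8th, ...).
For "clUsTeR", step one produces "CLuStEr"; step two turns that into "Lt".

Lt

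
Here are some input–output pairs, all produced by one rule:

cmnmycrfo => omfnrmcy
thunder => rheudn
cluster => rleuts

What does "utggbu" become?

utbgg

The transformation: take characters alternately from the front and the back (1st, last, 2nd, 2nd-last, ...), then delete the first character.
For "utggbu", step one produces "uutbgg"; step two turns that into "utbgg".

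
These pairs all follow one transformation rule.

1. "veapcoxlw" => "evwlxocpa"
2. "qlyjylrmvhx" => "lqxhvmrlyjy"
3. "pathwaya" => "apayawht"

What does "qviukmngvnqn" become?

The pattern: move the first 2 characters to the end (rotate left by 2), then reverse the string.
On "qviukmngvnqn": the first step gives "iukmngvnqnqv", and the second then gives "vqnqnvgnmkui".

vqnqnvgnmkui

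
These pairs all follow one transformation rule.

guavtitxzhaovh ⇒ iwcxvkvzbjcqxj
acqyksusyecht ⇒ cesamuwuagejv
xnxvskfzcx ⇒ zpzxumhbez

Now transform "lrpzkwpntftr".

ntrbmyrpvhvt

The rule is to shift every letter 2 places forward in the alphabet (wrapping around).
Doing the same to "lrpzkwpntftr": "ntrbmyrpvhvt".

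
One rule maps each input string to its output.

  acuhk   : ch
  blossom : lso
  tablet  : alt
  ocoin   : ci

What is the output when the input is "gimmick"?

imc

In each case the input is transformed by: keep every other character starting from the second (positions 2nd, 4th, 6th, ...).
Doing the same to "gimmick": "imc".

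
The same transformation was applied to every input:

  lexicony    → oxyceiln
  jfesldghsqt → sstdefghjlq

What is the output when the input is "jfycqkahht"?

qtyacfhhjk

Rule — sort the characters into alphabetical order, then move the last 3 characters to the front (rotate right by 3).
"jfycqkahht" → "acfhhjkqty" → "qtyacfhhjk".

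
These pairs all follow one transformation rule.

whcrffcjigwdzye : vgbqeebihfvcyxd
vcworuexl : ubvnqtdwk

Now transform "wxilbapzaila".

The transformation: shift every letter 1 place backward in the alphabet (wrapping around).
Doing the same to "wxilbapzaila": "vwhkazoyzhkz".

vwhkazoyzhkz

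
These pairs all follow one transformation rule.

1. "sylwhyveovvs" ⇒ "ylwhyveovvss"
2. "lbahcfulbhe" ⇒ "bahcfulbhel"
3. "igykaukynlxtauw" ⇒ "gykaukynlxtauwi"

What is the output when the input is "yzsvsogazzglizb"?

The pattern: move the first character to the end.
Applying that to "yzsvsogazzglizb" gives "zsvsogazzglizby".

zsvsogazzglizby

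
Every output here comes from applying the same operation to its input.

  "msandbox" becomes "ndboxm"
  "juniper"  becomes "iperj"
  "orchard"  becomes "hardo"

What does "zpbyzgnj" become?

Looking at the pairs, the operation is to move the first character to the end, then delete the first 2 characters.
So "zpbyzgnj" becomes "yzgnjz".

yzgnjz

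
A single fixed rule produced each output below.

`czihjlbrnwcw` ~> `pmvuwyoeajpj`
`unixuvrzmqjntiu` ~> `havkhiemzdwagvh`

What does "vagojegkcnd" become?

The rule is to shift every letter 13 places forward in the alphabet (wrapping around) — i.e. ROT13.
On "vagojegkcnd" that produces "intbwrtxpaq".

intbwrtxpaq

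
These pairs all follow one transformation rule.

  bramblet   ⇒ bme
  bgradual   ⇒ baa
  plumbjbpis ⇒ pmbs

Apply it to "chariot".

The pattern: keep one character in every 3, starting at position 1 (positions 1st, 4th, 7th, ...).
For "chariot" the result is "crt".

crt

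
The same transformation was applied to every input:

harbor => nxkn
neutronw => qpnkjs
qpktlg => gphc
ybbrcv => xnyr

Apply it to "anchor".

The rule is to shift every letter 4 places backward in the alphabet (wrapping around), then delete the first 2 characters.
For "anchor", step one produces "wjydkn"; step two turns that into "ydkn".
(Check on "ybbrcv": → "uxxnyr" → "xnyr" ✓)

ydkn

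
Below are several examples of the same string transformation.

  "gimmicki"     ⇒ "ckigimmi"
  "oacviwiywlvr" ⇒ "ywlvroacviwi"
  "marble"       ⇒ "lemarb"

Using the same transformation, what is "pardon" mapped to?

What's happening: move the first character to the end, then swap the front and back halves of the string.
For "pardon", step one produces "ardonp"; step two turns that into "onpard".

onpard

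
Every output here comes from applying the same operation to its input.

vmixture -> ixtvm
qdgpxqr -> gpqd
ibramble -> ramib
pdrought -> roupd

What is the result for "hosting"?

stho

Rule — delete the last 3 characters, then move the first 2 characters to the end (rotate left by 2).
On "hosting": the first step gives "host", and the second then gives "stho".
(Check on "ibramble": → "ibram" → "ramib" ✓)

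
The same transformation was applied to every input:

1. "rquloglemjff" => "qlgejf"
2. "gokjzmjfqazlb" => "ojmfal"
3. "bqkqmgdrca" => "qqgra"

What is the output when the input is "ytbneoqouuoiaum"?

Each output is the input with this applied: keep every other character starting from the second (positions 2nd, 4th, 6th, ...).
Applying that to "ytbneoqouuoiaum" gives "tnoouiu".

tnoouiu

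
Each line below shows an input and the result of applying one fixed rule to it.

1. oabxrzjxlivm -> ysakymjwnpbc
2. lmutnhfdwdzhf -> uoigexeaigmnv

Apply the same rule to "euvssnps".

ttoqtfvw

In each case the input is transformed by: shift every letter 1 place forward in the alphabet (wrapping around), then move the first 3 characters to the end (rotate left by 3).
Doing the same to "euvssnps": "ttoqtfvw".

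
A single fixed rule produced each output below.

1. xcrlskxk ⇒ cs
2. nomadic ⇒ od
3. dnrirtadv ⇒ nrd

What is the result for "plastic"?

Each output is the input with this applied: move the last character to the front, then keep one character in every 3, starting at position 3 (positions 3rd, 6th, 9th, ...).
Working it through for "plastic": intermediate "cplasti", final "lt".

lt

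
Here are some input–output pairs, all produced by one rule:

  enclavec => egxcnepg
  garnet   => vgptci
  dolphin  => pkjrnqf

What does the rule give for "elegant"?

In each case the input is transformed by: shift every letter 2 places forward in the alphabet (wrapping around), then reverse the string.
"elegant" → "vpcigng".
(Check on "garnet": → "ictpgv" → "vgptci" ✓)

vpcigng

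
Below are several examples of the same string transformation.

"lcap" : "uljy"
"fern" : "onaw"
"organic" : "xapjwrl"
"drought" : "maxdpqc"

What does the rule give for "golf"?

pxuo

Rule — shift every letter 9 places forward in the alphabet (wrapping around).
Applying that to "golf" gives "pxuo".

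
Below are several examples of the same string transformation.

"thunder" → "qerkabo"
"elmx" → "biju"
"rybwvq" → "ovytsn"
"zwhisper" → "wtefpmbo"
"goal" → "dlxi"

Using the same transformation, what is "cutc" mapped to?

The transformation: shift every letter 3 places backward in the alphabet (wrapping around).
On "cutc" that produces "zrqz".

zrqz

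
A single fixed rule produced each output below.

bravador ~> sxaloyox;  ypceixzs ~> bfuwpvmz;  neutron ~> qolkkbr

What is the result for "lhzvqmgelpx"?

What's happening: move the first 3 characters to the end (rotate left by 3), then shift every letter 3 places backward in the alphabet (wrapping around).
Working it through for "lhzvqmgelpx": intermediate "vqmgelpxlhz", final "snjdbimuiew".

snjdbimuiew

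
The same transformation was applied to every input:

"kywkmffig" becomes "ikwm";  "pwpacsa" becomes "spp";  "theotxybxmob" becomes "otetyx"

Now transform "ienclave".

Each output is the input with this applied: move the last 3 characters to the front (rotate right by 3), then keep every other character starting from the second (positions 2nd, 4th, 6th, ...).
Working it through for "ienclave": intermediate "aveiencl", final "vinl".

vinl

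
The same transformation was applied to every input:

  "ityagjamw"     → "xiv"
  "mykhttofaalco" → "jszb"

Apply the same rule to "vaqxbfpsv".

The transformation: shift every letter 1 place backward in the alphabet (wrapping around), then keep one character in every 3, starting at position 3 (positions 3rd, 6th, 9th, ...).
Starting from "vaqxbfpsv": after the first operation, "uzpwaeoru"; after the second, "peu".
(Check on "mykhttofaalco": → "lxjgssnezzkbn" → "jszb" ✓)

peu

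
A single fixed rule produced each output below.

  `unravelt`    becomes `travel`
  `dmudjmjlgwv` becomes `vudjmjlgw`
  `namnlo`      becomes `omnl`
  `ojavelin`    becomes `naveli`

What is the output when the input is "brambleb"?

The pattern: delete the first 2 characters, then move the last character to the front.
For "brambleb" the result is "bamble".
(Check on "dmudjmjlgwv": → "udjmjlgwv" → "vudjmjlgw" ✓)

bamble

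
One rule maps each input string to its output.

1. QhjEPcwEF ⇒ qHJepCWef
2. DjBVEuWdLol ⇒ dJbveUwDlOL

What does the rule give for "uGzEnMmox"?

UgZeNmMOX

Rule — flip the case of every letter.
On "uGzEnMmox" that produces "UgZeNmMOX".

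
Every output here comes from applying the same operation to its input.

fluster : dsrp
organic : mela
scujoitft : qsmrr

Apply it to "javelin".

htjl

Rule — keep every other character starting from the first (positions 1st, 3rd, 5th, ...), then shift every letter 2 places backward in the alphabet (wrapping around).
On "javelin" that produces "htjl".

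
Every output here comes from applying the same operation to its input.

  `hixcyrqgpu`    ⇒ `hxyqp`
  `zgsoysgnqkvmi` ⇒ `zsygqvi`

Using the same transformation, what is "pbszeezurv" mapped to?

psezr

Each output is the input with this applied: keep every other character starting from the first (positions 1st, 3rd, 5th, ...).
So "pbszeezurv" becomes "psezr".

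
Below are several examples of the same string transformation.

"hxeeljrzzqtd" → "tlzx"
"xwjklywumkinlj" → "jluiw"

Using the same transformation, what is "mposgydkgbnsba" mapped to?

What's happening: keep one character in every 3, starting at position 2 (positions 2nd, 5th, 8th, ...), then swap the first and last characters.
On "mposgydkgbnsba": the first step gives "pgkna", and the second then gives "agknp".
(Check on "hxeeljrzzqtd": → "xlzt" → "tlzx" ✓)

agknp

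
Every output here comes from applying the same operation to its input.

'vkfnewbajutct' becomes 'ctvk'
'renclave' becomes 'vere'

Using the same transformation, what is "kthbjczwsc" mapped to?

The pattern: move the first 2 characters to the end (rotate left by 2), then keep only the last 4 characters.
On "kthbjczwsc": the first step gives "hbjczwsckt", and the second then gives "sckt".
(Check on "vkfnewbajutct": → "fnewbajutctvk" → "ctvk" ✓)

sckt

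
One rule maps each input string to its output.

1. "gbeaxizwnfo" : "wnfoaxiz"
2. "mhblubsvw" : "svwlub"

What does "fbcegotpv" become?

The rule is to delete the first 3 characters, then swap the front and back halves of the string.
Applying both steps to "fbcegotpv": "egotpv", then "tpvego".

tpvego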